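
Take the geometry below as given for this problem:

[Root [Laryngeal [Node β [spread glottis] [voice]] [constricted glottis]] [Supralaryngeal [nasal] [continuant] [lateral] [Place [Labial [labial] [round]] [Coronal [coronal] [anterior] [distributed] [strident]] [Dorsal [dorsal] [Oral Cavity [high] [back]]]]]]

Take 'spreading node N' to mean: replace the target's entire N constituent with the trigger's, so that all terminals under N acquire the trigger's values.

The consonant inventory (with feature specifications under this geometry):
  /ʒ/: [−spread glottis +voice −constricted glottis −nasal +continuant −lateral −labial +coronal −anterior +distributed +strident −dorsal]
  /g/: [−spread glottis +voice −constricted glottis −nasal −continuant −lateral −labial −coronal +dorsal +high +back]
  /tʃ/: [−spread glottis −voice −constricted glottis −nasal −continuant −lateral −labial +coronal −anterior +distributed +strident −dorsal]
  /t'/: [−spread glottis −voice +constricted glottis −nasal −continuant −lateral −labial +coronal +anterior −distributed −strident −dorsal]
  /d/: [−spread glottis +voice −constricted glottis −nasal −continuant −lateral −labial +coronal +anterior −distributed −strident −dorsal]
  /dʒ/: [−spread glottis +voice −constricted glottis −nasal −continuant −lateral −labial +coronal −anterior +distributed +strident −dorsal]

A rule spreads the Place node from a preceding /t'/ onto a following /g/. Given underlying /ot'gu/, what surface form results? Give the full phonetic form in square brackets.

Terminals under Place in this geometry: [labial], [round], [coronal], [anterior], [distributed], [strident], [dorsal], [high], [back].
Spreading Place from /t'/ onto /g/ replaces those values with /t'/'s: [−labial], [+coronal], [+anterior], [−distributed], [−strident], [−dorsal]. Features outside Place ([spread glottis], [voice], [constricted glottis], …) stay as in /g/.
This feature bundle is that of [d], so /ot'gu/ surfaces as [ot'du].

[ot'du]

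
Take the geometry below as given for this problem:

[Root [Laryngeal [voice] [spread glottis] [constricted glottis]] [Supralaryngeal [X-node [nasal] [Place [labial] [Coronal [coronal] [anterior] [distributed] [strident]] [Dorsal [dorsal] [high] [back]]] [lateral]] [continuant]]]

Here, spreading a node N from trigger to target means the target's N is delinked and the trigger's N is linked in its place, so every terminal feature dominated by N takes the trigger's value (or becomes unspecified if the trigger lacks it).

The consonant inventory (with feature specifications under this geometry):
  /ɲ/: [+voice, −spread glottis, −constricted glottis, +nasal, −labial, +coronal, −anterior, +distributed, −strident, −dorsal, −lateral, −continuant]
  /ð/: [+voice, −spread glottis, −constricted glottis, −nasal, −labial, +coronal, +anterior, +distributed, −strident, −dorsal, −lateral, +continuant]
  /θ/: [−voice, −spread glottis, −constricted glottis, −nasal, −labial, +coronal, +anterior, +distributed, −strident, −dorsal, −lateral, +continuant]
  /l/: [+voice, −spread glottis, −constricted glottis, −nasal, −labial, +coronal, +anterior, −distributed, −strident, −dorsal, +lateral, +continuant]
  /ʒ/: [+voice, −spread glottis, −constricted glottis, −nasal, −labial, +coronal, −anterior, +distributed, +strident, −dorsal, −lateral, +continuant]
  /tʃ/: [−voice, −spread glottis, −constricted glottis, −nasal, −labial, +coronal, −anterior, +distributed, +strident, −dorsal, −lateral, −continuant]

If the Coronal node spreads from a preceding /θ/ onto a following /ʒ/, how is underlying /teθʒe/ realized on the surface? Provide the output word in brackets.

[teθðe]

Coronal immediately or transitively dominates [coronal], [anterior], [distributed], [strident].
The target acquires /θ/'s values for everything under Coronal — [+coronal], [+anterior], [+distributed], [−strident] — while keeping its own [voice], [spread glottis], [constricted glottis], ….
Among the inventory, only /ð/ has exactly this specification, giving the surface form [teθðe].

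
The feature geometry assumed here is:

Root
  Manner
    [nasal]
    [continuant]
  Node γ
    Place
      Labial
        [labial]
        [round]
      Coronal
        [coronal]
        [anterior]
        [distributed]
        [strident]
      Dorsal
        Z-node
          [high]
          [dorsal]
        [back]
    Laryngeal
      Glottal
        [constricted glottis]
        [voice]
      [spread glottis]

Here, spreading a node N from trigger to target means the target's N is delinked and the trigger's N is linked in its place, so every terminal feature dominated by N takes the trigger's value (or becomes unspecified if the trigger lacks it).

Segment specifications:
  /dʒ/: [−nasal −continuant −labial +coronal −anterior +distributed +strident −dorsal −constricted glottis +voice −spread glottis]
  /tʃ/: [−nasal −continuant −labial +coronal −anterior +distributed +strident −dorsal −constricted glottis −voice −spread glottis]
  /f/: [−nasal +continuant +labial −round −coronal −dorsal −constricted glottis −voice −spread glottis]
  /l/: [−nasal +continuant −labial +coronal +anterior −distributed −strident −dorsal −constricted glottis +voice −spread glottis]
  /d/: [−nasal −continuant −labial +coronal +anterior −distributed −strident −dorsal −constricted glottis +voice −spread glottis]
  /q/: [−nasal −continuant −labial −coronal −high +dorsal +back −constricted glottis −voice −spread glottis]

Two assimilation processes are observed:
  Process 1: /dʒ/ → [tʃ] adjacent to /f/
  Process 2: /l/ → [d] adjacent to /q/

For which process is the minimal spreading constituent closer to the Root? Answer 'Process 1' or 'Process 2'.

Process 1 alters [voice]; the lowest dominating node is [voice] (depth 4 from Root).
In Process 2, [continuant] changes, so the minimal spreading node is [continuant] at depth 2.
[continuant] (depth 2) sits above [voice] (depth 4), making Process 2 the one with the higher spreading node.

Process 2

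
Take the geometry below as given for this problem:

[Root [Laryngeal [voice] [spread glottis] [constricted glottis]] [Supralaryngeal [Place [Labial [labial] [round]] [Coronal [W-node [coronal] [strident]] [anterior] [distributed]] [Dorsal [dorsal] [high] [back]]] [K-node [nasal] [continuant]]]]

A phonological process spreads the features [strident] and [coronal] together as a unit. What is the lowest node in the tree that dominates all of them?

W-node

[strident]: Root > Supralaryngeal > Place > Coronal > W-node > [strident].
[coronal] lies under W-node (below Supralaryngeal).
The listed terminals split across distinct daughters of W-node, so W-node itself is the smallest node containing them all.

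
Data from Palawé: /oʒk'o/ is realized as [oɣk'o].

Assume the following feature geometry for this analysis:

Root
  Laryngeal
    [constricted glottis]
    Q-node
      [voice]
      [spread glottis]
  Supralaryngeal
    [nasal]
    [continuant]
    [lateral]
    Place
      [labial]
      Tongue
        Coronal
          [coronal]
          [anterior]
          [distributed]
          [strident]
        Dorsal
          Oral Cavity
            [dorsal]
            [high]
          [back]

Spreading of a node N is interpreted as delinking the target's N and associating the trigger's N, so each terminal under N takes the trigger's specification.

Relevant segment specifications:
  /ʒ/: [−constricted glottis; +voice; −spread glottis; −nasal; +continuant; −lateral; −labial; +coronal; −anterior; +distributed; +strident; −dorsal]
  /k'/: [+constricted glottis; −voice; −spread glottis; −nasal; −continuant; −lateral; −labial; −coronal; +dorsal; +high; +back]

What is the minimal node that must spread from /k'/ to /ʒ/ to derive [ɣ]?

Tongue

Feature comparison: [coronal], [anterior], [distributed], [strident], [dorsal], [high], [back] differ between /ʒ/ and [ɣ]; the remaining terminals match.
In this geometry the lowest node dominating all of them is Tongue: every daughter of Tongue dominates only a proper subset, so no lower node suffices.
Delinking /ʒ/'s Tongue and associating /k'/'s Tongue gives precisely the feature bundle of [ɣ].
[voice], [continuant] stay as in /ʒ/ although /k'/ differs there, so no node dominating them spread; among the remaining candidates Tongue is the lowest that derives the output.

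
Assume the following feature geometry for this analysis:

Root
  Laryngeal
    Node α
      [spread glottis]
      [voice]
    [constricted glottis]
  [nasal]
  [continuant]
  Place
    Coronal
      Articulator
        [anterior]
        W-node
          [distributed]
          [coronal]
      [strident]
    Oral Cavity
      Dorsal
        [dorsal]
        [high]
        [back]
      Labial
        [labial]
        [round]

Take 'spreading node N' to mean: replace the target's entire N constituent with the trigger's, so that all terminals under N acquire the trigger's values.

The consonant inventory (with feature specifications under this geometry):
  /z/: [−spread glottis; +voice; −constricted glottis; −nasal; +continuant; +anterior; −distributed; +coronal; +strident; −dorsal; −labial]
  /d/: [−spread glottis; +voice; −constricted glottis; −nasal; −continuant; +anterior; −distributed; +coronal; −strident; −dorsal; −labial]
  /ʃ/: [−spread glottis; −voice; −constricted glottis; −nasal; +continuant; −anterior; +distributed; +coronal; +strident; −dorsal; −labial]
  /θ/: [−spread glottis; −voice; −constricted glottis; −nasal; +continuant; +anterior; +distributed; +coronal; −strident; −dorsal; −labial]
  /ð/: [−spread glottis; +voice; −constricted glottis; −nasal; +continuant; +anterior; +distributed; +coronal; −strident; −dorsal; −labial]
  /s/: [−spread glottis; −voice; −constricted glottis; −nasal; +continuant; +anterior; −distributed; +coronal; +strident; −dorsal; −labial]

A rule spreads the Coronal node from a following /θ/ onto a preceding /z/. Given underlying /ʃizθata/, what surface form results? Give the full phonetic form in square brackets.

[ʃiðθata]

Terminals under Coronal in this geometry: [anterior], [distributed], [coronal], [strident].
After delinking /z/'s Coronal and linking /θ/'s, the affected terminals become [+anterior], [+distributed], [+coronal], [−strident]; [spread glottis], [voice], [constricted glottis], … (outside Coronal) are retained from /z/.
The resulting bundle matches /ð/ in the inventory; substituting it for /z/ gives [ʃiðθata].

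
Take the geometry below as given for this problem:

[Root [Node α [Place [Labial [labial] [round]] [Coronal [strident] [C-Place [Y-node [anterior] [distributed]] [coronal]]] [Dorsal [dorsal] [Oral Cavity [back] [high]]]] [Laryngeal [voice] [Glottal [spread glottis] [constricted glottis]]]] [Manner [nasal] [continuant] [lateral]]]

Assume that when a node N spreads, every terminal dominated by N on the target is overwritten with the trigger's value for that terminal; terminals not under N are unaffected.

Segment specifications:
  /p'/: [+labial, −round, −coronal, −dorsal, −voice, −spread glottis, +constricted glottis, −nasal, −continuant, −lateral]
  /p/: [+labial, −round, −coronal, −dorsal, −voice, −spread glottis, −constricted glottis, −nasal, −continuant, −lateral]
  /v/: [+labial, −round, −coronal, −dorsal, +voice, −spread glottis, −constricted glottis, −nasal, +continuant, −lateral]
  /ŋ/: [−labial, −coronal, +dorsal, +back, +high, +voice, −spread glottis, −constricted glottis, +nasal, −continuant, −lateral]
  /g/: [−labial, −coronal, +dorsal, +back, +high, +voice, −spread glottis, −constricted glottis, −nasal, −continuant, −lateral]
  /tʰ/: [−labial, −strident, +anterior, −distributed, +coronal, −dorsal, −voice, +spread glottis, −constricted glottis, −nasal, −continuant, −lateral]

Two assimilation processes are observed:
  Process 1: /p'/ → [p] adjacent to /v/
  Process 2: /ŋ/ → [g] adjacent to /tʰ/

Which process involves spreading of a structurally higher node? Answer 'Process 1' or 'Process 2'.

Process 1: the feature that changes is [constricted glottis]; the minimal node is [constricted glottis] (depth 4).
In Process 2, [nasal] changes, so the minimal spreading node is [nasal] at depth 2.
Depth 2 < depth 4; Process 2 involves the structurally higher constituent [nasal].

Process 2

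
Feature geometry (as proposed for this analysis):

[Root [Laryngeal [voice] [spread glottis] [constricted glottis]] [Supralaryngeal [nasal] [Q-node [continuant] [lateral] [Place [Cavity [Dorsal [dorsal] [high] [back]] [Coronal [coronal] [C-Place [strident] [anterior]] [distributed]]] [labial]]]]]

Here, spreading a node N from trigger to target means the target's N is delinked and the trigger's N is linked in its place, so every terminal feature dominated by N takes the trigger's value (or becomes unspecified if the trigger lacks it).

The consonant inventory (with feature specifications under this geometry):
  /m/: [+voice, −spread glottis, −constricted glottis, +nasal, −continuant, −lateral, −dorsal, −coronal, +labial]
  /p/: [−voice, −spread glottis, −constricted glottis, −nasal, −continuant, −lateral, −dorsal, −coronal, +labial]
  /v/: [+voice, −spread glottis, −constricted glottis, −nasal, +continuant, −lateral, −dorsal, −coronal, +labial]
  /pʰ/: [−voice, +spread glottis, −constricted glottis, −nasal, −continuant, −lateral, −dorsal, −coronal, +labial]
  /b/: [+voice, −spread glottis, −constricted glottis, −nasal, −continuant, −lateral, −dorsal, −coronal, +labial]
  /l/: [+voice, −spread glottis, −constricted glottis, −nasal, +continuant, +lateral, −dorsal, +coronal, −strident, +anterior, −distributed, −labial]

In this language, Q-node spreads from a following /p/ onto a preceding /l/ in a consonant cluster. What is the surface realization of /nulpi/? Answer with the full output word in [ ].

[nubpi]

Terminals under Q-node in this geometry: [continuant], [lateral], [dorsal], [high], [back], [coronal], [strident], [anterior], [distributed], [labial].
The target acquires /p/'s values for everything under Q-node — [−continuant], [−lateral], [−dorsal], [−coronal], [+labial] — while keeping its own [voice], [spread glottis], [constricted glottis], ….
Among the inventory, only /b/ has exactly this specification, giving the surface form [nubpi].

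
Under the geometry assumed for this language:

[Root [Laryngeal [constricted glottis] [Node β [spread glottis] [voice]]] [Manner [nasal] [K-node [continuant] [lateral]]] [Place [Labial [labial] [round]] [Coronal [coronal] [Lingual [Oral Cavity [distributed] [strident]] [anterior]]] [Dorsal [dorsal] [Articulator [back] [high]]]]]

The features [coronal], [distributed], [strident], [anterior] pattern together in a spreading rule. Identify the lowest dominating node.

[coronal] is immediately dominated by Coronal.
[distributed] is immediately dominated by Oral Cavity.
[strident] is immediately dominated by Oral Cavity.
[anterior] is immediately dominated by Lingual.
These paths first converge at Coronal; no daughter of Coronal dominates all 4 features, so Coronal is the minimal constituent.

Coronal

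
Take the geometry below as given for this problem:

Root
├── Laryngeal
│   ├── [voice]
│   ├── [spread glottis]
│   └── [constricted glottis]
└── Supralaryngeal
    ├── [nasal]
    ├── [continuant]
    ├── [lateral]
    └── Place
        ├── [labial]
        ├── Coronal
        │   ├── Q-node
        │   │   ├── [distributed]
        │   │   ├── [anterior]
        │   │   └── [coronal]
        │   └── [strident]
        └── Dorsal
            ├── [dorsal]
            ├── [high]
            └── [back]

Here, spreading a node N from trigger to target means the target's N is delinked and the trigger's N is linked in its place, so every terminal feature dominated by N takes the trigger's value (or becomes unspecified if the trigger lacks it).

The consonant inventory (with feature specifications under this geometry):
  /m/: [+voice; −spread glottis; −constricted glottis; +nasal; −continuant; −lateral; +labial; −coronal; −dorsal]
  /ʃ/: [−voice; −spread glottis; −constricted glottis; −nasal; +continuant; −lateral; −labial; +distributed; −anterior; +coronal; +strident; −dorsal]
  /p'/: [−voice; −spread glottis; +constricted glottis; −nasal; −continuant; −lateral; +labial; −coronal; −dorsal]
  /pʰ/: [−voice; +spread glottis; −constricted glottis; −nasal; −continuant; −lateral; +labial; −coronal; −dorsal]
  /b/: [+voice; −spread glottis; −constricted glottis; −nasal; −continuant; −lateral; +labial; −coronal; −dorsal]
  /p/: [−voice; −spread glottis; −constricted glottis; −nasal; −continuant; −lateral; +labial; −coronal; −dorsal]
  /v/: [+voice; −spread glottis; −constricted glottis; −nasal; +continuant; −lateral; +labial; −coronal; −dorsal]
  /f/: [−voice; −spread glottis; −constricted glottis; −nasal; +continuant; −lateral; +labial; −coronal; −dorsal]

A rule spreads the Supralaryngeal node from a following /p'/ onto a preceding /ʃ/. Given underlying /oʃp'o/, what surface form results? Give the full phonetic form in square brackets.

Terminals under Supralaryngeal in this geometry: [nasal], [continuant], [lateral], [labial], [distributed], [anterior], [coronal], [strident], [dorsal], [high], [back].
Spreading Supralaryngeal from /p'/ onto /ʃ/ replaces those values with /p'/'s: [−nasal], [−continuant], [−lateral], [+labial], [−coronal], [−dorsal]. Features outside Supralaryngeal ([voice], [spread glottis], [constricted glottis]) stay as in /ʃ/.
The resulting bundle matches /p/ in the inventory; substituting it for /ʃ/ gives [opp'o].

[opp'o]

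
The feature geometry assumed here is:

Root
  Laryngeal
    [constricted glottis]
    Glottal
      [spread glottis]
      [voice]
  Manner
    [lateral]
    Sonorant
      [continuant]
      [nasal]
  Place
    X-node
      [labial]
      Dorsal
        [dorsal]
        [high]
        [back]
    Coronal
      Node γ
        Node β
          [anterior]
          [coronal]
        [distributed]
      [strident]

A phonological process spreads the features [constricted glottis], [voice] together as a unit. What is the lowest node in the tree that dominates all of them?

[constricted glottis] is immediately dominated by Laryngeal.
[voice] is immediately dominated by Glottal.
Laryngeal is the lowest common ancestor — every listed feature sits under it, and no single subconstituent of Laryngeal covers them all.

Laryngeal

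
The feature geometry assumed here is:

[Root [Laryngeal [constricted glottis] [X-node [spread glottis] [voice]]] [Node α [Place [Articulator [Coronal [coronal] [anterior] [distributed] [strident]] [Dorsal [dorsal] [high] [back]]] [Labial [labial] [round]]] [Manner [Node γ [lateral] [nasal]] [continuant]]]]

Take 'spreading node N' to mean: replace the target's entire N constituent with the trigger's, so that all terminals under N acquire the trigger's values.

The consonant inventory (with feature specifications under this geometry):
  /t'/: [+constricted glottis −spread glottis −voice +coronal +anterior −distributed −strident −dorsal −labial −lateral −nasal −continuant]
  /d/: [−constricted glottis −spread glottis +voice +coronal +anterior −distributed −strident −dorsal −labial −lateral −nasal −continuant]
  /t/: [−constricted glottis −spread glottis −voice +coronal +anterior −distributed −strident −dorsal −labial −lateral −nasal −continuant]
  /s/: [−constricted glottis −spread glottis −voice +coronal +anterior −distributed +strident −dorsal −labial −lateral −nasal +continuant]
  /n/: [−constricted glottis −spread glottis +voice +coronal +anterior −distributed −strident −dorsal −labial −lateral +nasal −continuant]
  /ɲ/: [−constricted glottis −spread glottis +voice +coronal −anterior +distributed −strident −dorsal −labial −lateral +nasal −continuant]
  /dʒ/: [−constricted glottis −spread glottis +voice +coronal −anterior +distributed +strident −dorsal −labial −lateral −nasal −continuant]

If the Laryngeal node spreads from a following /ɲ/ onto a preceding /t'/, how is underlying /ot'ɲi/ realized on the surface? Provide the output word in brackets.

[odɲi]

The Laryngeal node dominates the terminals [constricted glottis], [spread glottis], [voice].
After delinking /t'/'s Laryngeal and linking /ɲ/'s, the affected terminals become [−constricted glottis], [−spread glottis], [+voice]; [coronal], [anterior], [distributed], … (outside Laryngeal) are retained from /t'/.
Among the inventory, only /d/ has exactly this specification, giving the surface form [odɲi].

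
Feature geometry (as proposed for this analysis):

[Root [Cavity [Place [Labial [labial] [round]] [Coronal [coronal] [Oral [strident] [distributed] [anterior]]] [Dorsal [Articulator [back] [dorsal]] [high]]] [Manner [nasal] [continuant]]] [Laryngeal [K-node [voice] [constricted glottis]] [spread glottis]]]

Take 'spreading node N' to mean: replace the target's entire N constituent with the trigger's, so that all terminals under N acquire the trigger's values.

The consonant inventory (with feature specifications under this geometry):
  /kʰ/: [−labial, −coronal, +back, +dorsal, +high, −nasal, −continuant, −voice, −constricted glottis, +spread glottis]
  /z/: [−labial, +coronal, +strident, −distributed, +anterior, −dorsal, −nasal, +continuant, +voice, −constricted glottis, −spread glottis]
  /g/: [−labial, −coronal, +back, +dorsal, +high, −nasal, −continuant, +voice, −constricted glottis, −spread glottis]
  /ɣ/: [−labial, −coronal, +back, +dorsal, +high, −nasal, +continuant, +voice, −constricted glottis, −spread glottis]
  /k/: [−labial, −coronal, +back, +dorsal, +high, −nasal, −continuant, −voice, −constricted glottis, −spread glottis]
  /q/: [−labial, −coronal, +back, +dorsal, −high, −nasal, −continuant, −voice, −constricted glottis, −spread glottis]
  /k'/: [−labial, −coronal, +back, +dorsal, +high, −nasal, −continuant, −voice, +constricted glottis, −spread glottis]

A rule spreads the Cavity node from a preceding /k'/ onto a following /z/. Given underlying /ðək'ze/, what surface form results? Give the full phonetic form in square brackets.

[ðək'ge]

Cavity immediately or transitively dominates [labial], [round], [coronal], [strident], [distributed], [anterior], [back], [dorsal], [high], [nasal], [continuant].
After delinking /z/'s Cavity and linking /k'/'s, the affected terminals become [−labial], [−coronal], [+back], [+dorsal], [+high], [−nasal], [−continuant]; [voice], [constricted glottis], [spread glottis] (outside Cavity) are retained from /z/.
The resulting bundle matches /g/ in the inventory; substituting it for /z/ gives [ðək'ge].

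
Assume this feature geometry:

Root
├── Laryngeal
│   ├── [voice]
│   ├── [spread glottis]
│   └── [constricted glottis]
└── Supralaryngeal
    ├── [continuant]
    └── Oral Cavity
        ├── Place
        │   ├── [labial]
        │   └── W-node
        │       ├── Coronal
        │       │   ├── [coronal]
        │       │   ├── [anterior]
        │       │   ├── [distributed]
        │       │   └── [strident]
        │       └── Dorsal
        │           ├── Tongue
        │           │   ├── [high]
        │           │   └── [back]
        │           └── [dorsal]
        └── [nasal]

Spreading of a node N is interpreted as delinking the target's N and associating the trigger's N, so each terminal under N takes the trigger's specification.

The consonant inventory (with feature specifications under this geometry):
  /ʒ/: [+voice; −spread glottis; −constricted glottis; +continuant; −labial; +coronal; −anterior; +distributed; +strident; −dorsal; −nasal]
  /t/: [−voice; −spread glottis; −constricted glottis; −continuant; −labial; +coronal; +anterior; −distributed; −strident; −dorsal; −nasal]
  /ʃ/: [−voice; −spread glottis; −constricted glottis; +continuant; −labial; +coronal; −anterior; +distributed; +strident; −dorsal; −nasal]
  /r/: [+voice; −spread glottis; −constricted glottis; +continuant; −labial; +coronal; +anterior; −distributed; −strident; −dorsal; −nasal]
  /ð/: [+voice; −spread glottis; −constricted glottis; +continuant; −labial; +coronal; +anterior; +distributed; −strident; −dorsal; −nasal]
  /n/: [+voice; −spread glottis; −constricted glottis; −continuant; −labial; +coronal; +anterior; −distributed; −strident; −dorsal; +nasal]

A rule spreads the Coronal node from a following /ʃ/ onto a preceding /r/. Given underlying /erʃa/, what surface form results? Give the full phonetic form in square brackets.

Coronal immediately or transitively dominates [coronal], [anterior], [distributed], [strident].
After delinking /r/'s Coronal and linking /ʃ/'s, the affected terminals become [+coronal], [−anterior], [+distributed], [+strident]; [voice], [spread glottis], [constricted glottis], … (outside Coronal) are retained from /r/.
The resulting bundle matches /ʒ/ in the inventory; substituting it for /r/ gives [eʒʃa].

[eʒʃa]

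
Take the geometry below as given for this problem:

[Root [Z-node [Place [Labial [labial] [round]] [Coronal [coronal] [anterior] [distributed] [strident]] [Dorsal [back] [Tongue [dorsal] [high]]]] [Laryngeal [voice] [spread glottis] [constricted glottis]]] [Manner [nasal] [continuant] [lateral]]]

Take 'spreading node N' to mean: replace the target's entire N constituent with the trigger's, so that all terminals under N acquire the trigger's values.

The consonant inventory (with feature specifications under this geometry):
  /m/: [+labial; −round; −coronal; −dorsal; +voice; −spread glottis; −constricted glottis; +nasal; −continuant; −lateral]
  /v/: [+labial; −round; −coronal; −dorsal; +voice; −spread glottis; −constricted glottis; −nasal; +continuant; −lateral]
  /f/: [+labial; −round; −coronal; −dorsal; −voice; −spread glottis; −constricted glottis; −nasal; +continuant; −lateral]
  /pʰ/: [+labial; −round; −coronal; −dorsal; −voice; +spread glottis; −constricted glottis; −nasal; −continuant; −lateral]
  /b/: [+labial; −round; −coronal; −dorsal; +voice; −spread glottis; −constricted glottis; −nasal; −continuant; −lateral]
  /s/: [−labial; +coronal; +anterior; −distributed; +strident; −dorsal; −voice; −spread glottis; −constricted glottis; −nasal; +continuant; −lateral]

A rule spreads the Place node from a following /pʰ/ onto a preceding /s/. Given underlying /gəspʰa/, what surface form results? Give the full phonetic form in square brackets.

Place immediately or transitively dominates [labial], [round], [coronal], [anterior], [distributed], [strident], [back], [dorsal], [high].
The target acquires /pʰ/'s values for everything under Place — [+labial], [−round], [−coronal], [−dorsal] — while keeping its own [voice], [spread glottis], [constricted glottis], ….
The resulting bundle matches /f/ in the inventory; substituting it for /s/ gives [gəfpʰa].

[gəfpʰa]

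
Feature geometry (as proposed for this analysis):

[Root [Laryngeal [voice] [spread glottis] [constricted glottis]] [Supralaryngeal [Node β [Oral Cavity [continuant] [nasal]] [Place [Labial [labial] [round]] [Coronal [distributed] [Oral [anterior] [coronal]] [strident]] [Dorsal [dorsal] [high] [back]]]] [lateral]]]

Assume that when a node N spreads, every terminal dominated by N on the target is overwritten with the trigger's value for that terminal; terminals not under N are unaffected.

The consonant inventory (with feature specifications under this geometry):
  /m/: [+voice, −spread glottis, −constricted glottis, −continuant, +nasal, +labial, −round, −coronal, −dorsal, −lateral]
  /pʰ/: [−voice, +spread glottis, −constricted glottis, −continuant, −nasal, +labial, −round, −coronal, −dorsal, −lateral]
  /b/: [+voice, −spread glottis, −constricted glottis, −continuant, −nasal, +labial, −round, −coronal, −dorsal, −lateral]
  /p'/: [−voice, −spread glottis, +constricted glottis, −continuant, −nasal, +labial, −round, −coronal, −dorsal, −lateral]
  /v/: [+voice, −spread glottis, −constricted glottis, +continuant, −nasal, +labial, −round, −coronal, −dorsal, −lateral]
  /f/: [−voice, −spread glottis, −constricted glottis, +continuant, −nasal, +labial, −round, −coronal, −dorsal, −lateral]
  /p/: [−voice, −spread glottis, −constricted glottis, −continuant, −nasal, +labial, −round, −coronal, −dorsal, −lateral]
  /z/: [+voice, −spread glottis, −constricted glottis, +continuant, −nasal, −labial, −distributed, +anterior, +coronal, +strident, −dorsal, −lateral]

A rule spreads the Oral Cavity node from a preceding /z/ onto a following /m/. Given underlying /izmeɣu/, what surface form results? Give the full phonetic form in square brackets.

[izveɣu]

Oral Cavity immediately or transitively dominates [continuant], [nasal].
The target acquires /z/'s values for everything under Oral Cavity — [+continuant], [−nasal] — while keeping its own [voice], [spread glottis], [constricted glottis], ….
This feature bundle is that of [v], so /izmeɣu/ surfaces as [izveɣu].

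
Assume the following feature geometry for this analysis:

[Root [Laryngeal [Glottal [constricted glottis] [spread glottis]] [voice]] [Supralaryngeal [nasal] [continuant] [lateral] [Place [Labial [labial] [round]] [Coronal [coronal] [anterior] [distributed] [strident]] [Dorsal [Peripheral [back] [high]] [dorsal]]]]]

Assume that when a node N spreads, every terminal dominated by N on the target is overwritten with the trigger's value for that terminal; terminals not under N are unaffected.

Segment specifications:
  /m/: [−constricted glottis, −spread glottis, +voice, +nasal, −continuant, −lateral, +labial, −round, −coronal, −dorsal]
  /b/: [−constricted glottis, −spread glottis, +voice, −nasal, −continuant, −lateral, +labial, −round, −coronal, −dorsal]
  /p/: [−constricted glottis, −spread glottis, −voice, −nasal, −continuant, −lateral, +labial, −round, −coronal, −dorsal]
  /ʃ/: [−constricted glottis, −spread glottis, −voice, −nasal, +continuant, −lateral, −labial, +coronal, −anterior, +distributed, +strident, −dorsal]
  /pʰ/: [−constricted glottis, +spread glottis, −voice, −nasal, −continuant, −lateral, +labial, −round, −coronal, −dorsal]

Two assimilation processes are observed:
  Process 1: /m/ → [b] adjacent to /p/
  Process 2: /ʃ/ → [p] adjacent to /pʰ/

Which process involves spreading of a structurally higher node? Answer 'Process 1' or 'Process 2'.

Process 1 alters [nasal]; the lowest dominating node is [nasal] (depth 2 from Root).
Process 2: the features that change are [continuant], [labial], [round], [coronal], [anterior], [distributed], [strident]; the minimal node is Supralaryngeal (depth 1).
Depth 1 < depth 2; Process 2 involves the structurally higher constituent Supralaryngeal.

Process 2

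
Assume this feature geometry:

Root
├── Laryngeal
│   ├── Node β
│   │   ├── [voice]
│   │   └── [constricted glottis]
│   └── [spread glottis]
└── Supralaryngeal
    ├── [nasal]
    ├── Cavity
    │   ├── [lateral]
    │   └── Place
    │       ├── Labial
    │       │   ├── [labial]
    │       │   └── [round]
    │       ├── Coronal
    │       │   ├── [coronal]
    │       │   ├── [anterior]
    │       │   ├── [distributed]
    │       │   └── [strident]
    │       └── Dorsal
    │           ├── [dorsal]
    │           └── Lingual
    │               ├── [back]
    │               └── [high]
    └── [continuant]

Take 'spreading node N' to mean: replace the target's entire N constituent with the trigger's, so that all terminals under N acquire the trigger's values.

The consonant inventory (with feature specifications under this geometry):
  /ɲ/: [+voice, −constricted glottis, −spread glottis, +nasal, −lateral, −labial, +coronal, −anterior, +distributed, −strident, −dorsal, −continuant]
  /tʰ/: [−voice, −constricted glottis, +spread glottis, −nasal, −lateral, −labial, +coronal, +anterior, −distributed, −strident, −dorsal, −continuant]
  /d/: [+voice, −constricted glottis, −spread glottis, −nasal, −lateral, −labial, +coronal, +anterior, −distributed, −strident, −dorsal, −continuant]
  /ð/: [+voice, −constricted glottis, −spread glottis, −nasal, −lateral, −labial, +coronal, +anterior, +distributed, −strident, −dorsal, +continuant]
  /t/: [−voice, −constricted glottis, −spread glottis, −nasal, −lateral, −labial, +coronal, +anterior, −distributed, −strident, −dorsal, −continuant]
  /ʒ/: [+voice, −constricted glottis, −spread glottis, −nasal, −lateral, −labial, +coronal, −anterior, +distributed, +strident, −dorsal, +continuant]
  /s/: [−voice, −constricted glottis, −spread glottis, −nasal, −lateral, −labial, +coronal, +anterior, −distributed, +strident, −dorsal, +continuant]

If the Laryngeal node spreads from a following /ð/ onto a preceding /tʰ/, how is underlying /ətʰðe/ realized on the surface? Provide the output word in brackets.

The Laryngeal node dominates the terminals [voice], [constricted glottis], [spread glottis].
After delinking /tʰ/'s Laryngeal and linking /ð/'s, the affected terminals become [+voice], [−constricted glottis], [−spread glottis]; [nasal], [lateral], [labial], … (outside Laryngeal) are retained from /tʰ/.
Among the inventory, only /d/ has exactly this specification, giving the surface form [ədðe].

[ədðe]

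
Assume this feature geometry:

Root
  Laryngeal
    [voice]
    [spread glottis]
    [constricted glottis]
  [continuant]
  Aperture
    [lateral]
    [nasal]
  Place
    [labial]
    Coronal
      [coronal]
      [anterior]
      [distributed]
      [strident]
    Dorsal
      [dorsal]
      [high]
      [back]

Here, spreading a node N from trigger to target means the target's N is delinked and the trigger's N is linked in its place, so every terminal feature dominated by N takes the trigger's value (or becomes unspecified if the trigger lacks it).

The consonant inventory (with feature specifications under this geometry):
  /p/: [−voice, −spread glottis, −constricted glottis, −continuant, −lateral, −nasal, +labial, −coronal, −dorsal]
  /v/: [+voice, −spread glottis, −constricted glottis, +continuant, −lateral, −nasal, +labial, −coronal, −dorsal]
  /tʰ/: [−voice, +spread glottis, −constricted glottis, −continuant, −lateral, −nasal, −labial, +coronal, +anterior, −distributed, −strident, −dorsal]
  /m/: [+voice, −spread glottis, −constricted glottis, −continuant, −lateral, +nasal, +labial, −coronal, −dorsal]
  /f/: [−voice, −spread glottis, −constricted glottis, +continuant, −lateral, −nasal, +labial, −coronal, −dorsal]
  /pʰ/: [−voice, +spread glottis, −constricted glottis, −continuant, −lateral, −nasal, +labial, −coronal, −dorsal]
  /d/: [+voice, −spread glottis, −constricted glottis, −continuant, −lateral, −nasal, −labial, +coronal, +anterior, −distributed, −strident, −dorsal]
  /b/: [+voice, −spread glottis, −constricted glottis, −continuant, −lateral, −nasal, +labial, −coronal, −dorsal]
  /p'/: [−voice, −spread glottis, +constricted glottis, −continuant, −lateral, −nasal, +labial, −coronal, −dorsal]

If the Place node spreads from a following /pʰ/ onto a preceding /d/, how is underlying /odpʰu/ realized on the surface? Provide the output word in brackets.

The Place node dominates the terminals [labial], [coronal], [anterior], [distributed], [strident], [dorsal], [high], [back].
The target acquires /pʰ/'s values for everything under Place — [+labial], [−coronal], [−dorsal] — while keeping its own [voice], [spread glottis], [constricted glottis], ….
The resulting bundle matches /b/ in the inventory; substituting it for /d/ gives [obpʰu].

[obpʰu]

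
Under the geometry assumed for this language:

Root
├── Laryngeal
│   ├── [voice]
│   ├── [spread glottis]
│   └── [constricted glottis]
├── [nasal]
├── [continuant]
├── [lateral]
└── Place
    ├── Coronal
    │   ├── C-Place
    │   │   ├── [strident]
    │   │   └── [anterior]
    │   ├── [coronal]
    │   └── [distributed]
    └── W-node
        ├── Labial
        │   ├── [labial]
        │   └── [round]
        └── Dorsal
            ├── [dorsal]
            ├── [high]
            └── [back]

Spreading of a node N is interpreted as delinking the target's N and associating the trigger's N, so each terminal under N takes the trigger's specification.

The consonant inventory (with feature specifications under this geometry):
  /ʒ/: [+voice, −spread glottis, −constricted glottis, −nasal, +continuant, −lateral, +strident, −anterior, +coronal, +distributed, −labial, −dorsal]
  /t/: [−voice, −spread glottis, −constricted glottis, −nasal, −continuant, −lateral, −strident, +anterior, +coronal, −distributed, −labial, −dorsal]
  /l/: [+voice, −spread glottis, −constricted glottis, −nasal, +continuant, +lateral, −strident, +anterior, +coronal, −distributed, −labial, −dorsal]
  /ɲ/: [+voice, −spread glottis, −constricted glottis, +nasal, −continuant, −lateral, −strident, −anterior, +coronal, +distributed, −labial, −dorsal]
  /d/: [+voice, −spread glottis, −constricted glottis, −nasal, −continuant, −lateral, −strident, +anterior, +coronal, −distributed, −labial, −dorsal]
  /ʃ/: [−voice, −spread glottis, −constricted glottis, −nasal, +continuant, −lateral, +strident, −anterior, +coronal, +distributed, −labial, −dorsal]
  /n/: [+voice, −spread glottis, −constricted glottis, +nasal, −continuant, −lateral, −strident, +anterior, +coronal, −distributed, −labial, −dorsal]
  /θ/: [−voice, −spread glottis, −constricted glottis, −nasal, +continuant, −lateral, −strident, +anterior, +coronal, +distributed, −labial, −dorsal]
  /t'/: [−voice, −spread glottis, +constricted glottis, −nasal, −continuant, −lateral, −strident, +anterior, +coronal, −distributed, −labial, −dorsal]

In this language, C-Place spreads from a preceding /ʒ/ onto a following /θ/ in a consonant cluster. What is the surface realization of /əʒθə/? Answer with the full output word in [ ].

[əʒʃə]

The C-Place node dominates the terminals [strident], [anterior].
The target acquires /ʒ/'s values for everything under C-Place — [+strident], [−anterior] — while keeping its own [voice], [spread glottis], [constricted glottis], ….
This feature bundle is that of [ʃ], so /əʒθə/ surfaces as [əʒʃə].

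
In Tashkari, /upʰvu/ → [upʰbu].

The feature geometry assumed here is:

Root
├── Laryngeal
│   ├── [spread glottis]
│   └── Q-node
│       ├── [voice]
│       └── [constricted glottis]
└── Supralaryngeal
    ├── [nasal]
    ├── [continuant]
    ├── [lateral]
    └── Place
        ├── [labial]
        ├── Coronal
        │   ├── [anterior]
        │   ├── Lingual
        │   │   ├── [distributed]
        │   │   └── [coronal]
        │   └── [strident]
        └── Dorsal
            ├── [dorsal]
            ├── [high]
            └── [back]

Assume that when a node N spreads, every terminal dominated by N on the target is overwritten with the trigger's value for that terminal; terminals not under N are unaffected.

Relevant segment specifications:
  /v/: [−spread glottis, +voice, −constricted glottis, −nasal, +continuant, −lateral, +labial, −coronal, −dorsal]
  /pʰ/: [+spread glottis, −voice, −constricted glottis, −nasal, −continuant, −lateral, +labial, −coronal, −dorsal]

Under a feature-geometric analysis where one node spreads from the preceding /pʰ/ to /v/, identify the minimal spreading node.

[continuant]

Comparing /v/ with its surface form [b], the only feature that changes is [continuant].
Only a single terminal changes, and /pʰ/ supplies the new value, so [continuant] itself is the minimal spreading constituent.
[spread glottis], [voice] stay as in /v/ although /pʰ/ differs there, so no node dominating them spread; among the remaining candidates [continuant] is the lowest that derives the output.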